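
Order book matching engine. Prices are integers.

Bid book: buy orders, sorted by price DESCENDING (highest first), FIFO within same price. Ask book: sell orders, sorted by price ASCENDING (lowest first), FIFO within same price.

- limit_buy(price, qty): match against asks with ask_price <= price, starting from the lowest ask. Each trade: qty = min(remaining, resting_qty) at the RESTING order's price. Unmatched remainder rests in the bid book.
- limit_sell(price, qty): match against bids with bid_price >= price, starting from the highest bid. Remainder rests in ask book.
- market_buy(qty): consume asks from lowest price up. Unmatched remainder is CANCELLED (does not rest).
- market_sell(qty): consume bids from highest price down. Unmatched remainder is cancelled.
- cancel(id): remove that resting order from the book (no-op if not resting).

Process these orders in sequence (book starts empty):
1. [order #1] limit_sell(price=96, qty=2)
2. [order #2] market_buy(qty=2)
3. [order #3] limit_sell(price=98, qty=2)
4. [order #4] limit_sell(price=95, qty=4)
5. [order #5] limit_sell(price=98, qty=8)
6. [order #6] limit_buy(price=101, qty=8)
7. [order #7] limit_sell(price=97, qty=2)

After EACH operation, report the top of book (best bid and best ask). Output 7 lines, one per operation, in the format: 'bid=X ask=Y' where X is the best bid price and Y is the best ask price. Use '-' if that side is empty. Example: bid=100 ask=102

After op 1 [order #1] limit_sell(price=96, qty=2): fills=none; bids=[-] asks=[#1:2@96]
After op 2 [order #2] market_buy(qty=2): fills=#2x#1:2@96; bids=[-] asks=[-]
After op 3 [order #3] limit_sell(price=98, qty=2): fills=none; bids=[-] asks=[#3:2@98]
After op 4 [order #4] limit_sell(price=95, qty=4): fills=none; bids=[-] asks=[#4:4@95 #3:2@98]
After op 5 [order #5] limit_sell(price=98, qty=8): fills=none; bids=[-] asks=[#4:4@95 #3:2@98 #5:8@98]
After op 6 [order #6] limit_buy(price=101, qty=8): fills=#6x#4:4@95 #6x#3:2@98 #6x#5:2@98; bids=[-] asks=[#5:6@98]
After op 7 [order #7] limit_sell(price=97, qty=2): fills=none; bids=[-] asks=[#7:2@97 #5:6@98]

Answer: bid=- ask=96
bid=- ask=-
bid=- ask=98
bid=- ask=95
bid=- ask=95
bid=- ask=98
bid=- ask=97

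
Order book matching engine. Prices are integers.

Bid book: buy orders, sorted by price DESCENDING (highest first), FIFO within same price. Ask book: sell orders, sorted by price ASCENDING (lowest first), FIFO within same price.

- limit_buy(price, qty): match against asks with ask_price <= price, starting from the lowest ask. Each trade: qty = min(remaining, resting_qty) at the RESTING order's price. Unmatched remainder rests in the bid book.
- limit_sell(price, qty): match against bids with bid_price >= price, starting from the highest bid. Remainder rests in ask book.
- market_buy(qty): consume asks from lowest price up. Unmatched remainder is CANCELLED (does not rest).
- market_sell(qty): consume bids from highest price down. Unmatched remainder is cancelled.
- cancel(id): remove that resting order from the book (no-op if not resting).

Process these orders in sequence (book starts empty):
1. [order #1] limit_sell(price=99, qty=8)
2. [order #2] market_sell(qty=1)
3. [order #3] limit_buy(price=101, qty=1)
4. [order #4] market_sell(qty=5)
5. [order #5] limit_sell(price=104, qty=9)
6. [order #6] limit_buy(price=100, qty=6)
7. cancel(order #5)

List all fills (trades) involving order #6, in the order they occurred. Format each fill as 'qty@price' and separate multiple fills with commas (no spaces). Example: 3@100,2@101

Answer: 6@99

Derivation:
After op 1 [order #1] limit_sell(price=99, qty=8): fills=none; bids=[-] asks=[#1:8@99]
After op 2 [order #2] market_sell(qty=1): fills=none; bids=[-] asks=[#1:8@99]
After op 3 [order #3] limit_buy(price=101, qty=1): fills=#3x#1:1@99; bids=[-] asks=[#1:7@99]
After op 4 [order #4] market_sell(qty=5): fills=none; bids=[-] asks=[#1:7@99]
After op 5 [order #5] limit_sell(price=104, qty=9): fills=none; bids=[-] asks=[#1:7@99 #5:9@104]
After op 6 [order #6] limit_buy(price=100, qty=6): fills=#6x#1:6@99; bids=[-] asks=[#1:1@99 #5:9@104]
After op 7 cancel(order #5): fills=none; bids=[-] asks=[#1:1@99]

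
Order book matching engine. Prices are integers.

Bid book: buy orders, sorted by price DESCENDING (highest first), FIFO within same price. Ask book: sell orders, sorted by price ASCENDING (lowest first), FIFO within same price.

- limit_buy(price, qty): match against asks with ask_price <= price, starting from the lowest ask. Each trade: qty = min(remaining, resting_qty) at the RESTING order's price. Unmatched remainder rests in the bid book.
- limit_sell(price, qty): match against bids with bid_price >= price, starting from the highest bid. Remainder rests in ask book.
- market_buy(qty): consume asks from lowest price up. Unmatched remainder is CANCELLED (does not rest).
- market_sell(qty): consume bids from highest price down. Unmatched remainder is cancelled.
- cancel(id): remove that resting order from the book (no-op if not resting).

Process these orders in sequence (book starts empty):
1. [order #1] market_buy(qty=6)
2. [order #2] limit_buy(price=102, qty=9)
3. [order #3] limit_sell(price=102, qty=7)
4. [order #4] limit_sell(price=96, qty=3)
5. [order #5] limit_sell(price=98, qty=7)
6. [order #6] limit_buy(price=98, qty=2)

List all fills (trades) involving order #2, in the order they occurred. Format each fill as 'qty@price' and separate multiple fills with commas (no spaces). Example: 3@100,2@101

Answer: 7@102,2@102

Derivation:
After op 1 [order #1] market_buy(qty=6): fills=none; bids=[-] asks=[-]
After op 2 [order #2] limit_buy(price=102, qty=9): fills=none; bids=[#2:9@102] asks=[-]
After op 3 [order #3] limit_sell(price=102, qty=7): fills=#2x#3:7@102; bids=[#2:2@102] asks=[-]
After op 4 [order #4] limit_sell(price=96, qty=3): fills=#2x#4:2@102; bids=[-] asks=[#4:1@96]
After op 5 [order #5] limit_sell(price=98, qty=7): fills=none; bids=[-] asks=[#4:1@96 #5:7@98]
After op 6 [order #6] limit_buy(price=98, qty=2): fills=#6x#4:1@96 #6x#5:1@98; bids=[-] asks=[#5:6@98]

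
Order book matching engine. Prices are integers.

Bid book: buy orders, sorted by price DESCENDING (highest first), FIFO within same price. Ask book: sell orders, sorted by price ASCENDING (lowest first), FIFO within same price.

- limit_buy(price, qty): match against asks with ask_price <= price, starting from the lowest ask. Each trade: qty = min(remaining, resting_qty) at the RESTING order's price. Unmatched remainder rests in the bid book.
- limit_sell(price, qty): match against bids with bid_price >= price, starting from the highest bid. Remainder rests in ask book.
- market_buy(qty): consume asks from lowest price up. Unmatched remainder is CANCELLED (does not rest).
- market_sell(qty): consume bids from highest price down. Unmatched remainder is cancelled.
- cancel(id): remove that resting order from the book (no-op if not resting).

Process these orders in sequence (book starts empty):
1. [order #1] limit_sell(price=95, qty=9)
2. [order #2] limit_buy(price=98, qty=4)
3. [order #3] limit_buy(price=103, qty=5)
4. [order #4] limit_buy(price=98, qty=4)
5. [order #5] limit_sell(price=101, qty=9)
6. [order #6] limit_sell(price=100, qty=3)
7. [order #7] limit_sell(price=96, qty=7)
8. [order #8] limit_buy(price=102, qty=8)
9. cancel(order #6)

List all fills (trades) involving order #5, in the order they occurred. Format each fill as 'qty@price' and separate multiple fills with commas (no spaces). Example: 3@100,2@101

Answer: 2@101

Derivation:
After op 1 [order #1] limit_sell(price=95, qty=9): fills=none; bids=[-] asks=[#1:9@95]
After op 2 [order #2] limit_buy(price=98, qty=4): fills=#2x#1:4@95; bids=[-] asks=[#1:5@95]
After op 3 [order #3] limit_buy(price=103, qty=5): fills=#3x#1:5@95; bids=[-] asks=[-]
After op 4 [order #4] limit_buy(price=98, qty=4): fills=none; bids=[#4:4@98] asks=[-]
After op 5 [order #5] limit_sell(price=101, qty=9): fills=none; bids=[#4:4@98] asks=[#5:9@101]
After op 6 [order #6] limit_sell(price=100, qty=3): fills=none; bids=[#4:4@98] asks=[#6:3@100 #5:9@101]
After op 7 [order #7] limit_sell(price=96, qty=7): fills=#4x#7:4@98; bids=[-] asks=[#7:3@96 #6:3@100 #5:9@101]
After op 8 [order #8] limit_buy(price=102, qty=8): fills=#8x#7:3@96 #8x#6:3@100 #8x#5:2@101; bids=[-] asks=[#5:7@101]
After op 9 cancel(order #6): fills=none; bids=[-] asks=[#5:7@101]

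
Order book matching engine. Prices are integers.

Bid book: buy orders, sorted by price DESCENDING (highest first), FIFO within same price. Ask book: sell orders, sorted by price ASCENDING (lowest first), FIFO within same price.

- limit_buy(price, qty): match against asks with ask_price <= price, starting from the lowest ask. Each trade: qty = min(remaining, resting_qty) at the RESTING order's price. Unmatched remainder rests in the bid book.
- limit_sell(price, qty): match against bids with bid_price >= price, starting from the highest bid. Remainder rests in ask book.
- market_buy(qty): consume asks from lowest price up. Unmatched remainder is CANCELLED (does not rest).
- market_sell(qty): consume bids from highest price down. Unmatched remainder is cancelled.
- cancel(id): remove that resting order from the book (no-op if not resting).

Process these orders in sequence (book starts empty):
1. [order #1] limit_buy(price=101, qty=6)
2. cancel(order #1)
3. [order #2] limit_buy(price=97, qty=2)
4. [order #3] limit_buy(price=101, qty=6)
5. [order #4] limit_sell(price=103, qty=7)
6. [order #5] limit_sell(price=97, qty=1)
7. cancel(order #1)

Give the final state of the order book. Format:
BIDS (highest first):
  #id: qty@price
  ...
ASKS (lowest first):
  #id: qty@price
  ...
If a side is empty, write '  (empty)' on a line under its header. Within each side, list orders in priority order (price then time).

Answer: BIDS (highest first):
  #3: 5@101
  #2: 2@97
ASKS (lowest first):
  #4: 7@103

Derivation:
After op 1 [order #1] limit_buy(price=101, qty=6): fills=none; bids=[#1:6@101] asks=[-]
After op 2 cancel(order #1): fills=none; bids=[-] asks=[-]
After op 3 [order #2] limit_buy(price=97, qty=2): fills=none; bids=[#2:2@97] asks=[-]
After op 4 [order #3] limit_buy(price=101, qty=6): fills=none; bids=[#3:6@101 #2:2@97] asks=[-]
After op 5 [order #4] limit_sell(price=103, qty=7): fills=none; bids=[#3:6@101 #2:2@97] asks=[#4:7@103]
After op 6 [order #5] limit_sell(price=97, qty=1): fills=#3x#5:1@101; bids=[#3:5@101 #2:2@97] asks=[#4:7@103]
After op 7 cancel(order #1): fills=none; bids=[#3:5@101 #2:2@97] asks=[#4:7@103]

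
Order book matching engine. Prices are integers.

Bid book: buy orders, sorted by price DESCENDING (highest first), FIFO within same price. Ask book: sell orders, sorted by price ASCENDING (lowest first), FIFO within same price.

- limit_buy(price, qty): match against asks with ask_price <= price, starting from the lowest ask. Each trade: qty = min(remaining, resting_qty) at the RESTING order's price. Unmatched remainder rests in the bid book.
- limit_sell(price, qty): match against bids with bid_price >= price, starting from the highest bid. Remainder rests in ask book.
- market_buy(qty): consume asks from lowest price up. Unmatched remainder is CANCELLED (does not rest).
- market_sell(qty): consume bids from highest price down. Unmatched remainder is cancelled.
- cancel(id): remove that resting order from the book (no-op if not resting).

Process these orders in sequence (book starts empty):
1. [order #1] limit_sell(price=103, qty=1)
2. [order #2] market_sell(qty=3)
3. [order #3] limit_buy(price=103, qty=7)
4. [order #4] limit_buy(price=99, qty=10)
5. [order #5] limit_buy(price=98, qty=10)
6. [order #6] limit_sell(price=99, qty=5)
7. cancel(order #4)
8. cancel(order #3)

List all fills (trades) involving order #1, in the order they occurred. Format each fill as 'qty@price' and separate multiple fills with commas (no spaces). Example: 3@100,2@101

After op 1 [order #1] limit_sell(price=103, qty=1): fills=none; bids=[-] asks=[#1:1@103]
After op 2 [order #2] market_sell(qty=3): fills=none; bids=[-] asks=[#1:1@103]
After op 3 [order #3] limit_buy(price=103, qty=7): fills=#3x#1:1@103; bids=[#3:6@103] asks=[-]
After op 4 [order #4] limit_buy(price=99, qty=10): fills=none; bids=[#3:6@103 #4:10@99] asks=[-]
After op 5 [order #5] limit_buy(price=98, qty=10): fills=none; bids=[#3:6@103 #4:10@99 #5:10@98] asks=[-]
After op 6 [order #6] limit_sell(price=99, qty=5): fills=#3x#6:5@103; bids=[#3:1@103 #4:10@99 #5:10@98] asks=[-]
After op 7 cancel(order #4): fills=none; bids=[#3:1@103 #5:10@98] asks=[-]
After op 8 cancel(order #3): fills=none; bids=[#5:10@98] asks=[-]

Answer: 1@103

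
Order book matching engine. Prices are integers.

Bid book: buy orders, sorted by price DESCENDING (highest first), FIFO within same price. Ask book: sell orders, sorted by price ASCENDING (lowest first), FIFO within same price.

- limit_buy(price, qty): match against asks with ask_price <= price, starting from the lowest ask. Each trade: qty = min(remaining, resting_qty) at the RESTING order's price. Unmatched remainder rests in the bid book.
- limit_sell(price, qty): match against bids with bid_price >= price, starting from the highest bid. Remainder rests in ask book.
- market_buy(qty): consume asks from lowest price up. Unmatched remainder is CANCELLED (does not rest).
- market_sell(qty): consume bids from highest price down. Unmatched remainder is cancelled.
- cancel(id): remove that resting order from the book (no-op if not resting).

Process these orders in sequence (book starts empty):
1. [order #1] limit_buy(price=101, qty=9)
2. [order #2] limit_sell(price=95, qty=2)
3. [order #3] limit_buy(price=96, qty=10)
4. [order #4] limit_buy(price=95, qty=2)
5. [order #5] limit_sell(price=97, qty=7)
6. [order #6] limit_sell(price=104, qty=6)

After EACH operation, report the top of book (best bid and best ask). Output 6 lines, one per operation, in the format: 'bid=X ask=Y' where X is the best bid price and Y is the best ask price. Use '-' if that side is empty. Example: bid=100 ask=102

Answer: bid=101 ask=-
bid=101 ask=-
bid=101 ask=-
bid=101 ask=-
bid=96 ask=-
bid=96 ask=104

Derivation:
After op 1 [order #1] limit_buy(price=101, qty=9): fills=none; bids=[#1:9@101] asks=[-]
After op 2 [order #2] limit_sell(price=95, qty=2): fills=#1x#2:2@101; bids=[#1:7@101] asks=[-]
After op 3 [order #3] limit_buy(price=96, qty=10): fills=none; bids=[#1:7@101 #3:10@96] asks=[-]
After op 4 [order #4] limit_buy(price=95, qty=2): fills=none; bids=[#1:7@101 #3:10@96 #4:2@95] asks=[-]
After op 5 [order #5] limit_sell(price=97, qty=7): fills=#1x#5:7@101; bids=[#3:10@96 #4:2@95] asks=[-]
After op 6 [order #6] limit_sell(price=104, qty=6): fills=none; bids=[#3:10@96 #4:2@95] asks=[#6:6@104]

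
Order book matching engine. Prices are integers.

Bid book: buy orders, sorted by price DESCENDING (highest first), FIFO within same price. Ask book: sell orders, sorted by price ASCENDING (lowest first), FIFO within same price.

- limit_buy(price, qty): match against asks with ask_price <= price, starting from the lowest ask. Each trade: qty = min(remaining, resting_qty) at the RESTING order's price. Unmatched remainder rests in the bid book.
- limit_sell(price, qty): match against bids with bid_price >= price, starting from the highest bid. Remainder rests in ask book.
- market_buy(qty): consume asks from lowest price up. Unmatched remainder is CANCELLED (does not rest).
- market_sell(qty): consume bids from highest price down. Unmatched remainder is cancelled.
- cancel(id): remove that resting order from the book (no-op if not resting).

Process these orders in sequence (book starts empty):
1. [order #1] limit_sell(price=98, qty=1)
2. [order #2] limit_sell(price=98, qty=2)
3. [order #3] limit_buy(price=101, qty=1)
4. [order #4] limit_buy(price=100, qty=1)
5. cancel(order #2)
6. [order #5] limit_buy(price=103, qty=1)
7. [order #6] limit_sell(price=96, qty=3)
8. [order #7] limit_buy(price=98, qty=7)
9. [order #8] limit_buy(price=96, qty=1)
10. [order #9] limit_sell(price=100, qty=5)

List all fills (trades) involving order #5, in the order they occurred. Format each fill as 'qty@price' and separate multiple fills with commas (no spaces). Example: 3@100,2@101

Answer: 1@103

Derivation:
After op 1 [order #1] limit_sell(price=98, qty=1): fills=none; bids=[-] asks=[#1:1@98]
After op 2 [order #2] limit_sell(price=98, qty=2): fills=none; bids=[-] asks=[#1:1@98 #2:2@98]
After op 3 [order #3] limit_buy(price=101, qty=1): fills=#3x#1:1@98; bids=[-] asks=[#2:2@98]
After op 4 [order #4] limit_buy(price=100, qty=1): fills=#4x#2:1@98; bids=[-] asks=[#2:1@98]
After op 5 cancel(order #2): fills=none; bids=[-] asks=[-]
After op 6 [order #5] limit_buy(price=103, qty=1): fills=none; bids=[#5:1@103] asks=[-]
After op 7 [order #6] limit_sell(price=96, qty=3): fills=#5x#6:1@103; bids=[-] asks=[#6:2@96]
After op 8 [order #7] limit_buy(price=98, qty=7): fills=#7x#6:2@96; bids=[#7:5@98] asks=[-]
After op 9 [order #8] limit_buy(price=96, qty=1): fills=none; bids=[#7:5@98 #8:1@96] asks=[-]
After op 10 [order #9] limit_sell(price=100, qty=5): fills=none; bids=[#7:5@98 #8:1@96] asks=[#9:5@100]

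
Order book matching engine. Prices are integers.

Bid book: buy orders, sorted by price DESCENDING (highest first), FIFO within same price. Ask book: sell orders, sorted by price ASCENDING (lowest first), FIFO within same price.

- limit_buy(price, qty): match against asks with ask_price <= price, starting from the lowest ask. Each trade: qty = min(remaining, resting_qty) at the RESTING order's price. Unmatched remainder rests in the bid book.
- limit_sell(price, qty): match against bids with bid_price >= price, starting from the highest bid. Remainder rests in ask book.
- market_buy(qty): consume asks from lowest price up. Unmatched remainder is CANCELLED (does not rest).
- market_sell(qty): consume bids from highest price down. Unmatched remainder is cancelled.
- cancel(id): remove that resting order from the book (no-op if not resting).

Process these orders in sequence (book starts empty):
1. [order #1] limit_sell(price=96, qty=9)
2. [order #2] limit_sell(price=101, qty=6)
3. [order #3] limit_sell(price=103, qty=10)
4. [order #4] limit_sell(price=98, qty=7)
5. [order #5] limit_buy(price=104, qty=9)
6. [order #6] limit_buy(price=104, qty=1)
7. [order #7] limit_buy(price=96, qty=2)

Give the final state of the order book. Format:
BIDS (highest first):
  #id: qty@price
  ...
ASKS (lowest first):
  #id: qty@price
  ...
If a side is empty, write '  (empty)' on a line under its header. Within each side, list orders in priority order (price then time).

After op 1 [order #1] limit_sell(price=96, qty=9): fills=none; bids=[-] asks=[#1:9@96]
After op 2 [order #2] limit_sell(price=101, qty=6): fills=none; bids=[-] asks=[#1:9@96 #2:6@101]
After op 3 [order #3] limit_sell(price=103, qty=10): fills=none; bids=[-] asks=[#1:9@96 #2:6@101 #3:10@103]
After op 4 [order #4] limit_sell(price=98, qty=7): fills=none; bids=[-] asks=[#1:9@96 #4:7@98 #2:6@101 #3:10@103]
After op 5 [order #5] limit_buy(price=104, qty=9): fills=#5x#1:9@96; bids=[-] asks=[#4:7@98 #2:6@101 #3:10@103]
After op 6 [order #6] limit_buy(price=104, qty=1): fills=#6x#4:1@98; bids=[-] asks=[#4:6@98 #2:6@101 #3:10@103]
After op 7 [order #7] limit_buy(price=96, qty=2): fills=none; bids=[#7:2@96] asks=[#4:6@98 #2:6@101 #3:10@103]

Answer: BIDS (highest first):
  #7: 2@96
ASKS (lowest first):
  #4: 6@98
  #2: 6@101
  #3: 10@103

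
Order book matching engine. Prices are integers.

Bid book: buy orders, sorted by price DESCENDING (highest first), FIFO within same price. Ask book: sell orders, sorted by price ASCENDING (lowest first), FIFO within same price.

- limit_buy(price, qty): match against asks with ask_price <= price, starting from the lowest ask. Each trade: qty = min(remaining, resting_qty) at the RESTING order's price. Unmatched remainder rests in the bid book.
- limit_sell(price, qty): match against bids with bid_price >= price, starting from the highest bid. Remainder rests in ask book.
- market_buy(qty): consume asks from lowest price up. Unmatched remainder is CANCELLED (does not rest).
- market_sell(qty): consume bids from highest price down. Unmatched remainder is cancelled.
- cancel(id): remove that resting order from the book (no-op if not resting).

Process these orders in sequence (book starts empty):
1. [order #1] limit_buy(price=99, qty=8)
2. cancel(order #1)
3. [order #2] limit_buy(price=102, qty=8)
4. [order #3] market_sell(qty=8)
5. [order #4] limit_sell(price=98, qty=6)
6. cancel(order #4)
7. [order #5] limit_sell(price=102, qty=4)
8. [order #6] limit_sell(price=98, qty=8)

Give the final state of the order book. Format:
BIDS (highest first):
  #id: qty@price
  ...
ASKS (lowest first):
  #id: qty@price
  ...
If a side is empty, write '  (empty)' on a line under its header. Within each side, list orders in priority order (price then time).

After op 1 [order #1] limit_buy(price=99, qty=8): fills=none; bids=[#1:8@99] asks=[-]
After op 2 cancel(order #1): fills=none; bids=[-] asks=[-]
After op 3 [order #2] limit_buy(price=102, qty=8): fills=none; bids=[#2:8@102] asks=[-]
After op 4 [order #3] market_sell(qty=8): fills=#2x#3:8@102; bids=[-] asks=[-]
After op 5 [order #4] limit_sell(price=98, qty=6): fills=none; bids=[-] asks=[#4:6@98]
After op 6 cancel(order #4): fills=none; bids=[-] asks=[-]
After op 7 [order #5] limit_sell(price=102, qty=4): fills=none; bids=[-] asks=[#5:4@102]
After op 8 [order #6] limit_sell(price=98, qty=8): fills=none; bids=[-] asks=[#6:8@98 #5:4@102]

Answer: BIDS (highest first):
  (empty)
ASKS (lowest first):
  #6: 8@98
  #5: 4@102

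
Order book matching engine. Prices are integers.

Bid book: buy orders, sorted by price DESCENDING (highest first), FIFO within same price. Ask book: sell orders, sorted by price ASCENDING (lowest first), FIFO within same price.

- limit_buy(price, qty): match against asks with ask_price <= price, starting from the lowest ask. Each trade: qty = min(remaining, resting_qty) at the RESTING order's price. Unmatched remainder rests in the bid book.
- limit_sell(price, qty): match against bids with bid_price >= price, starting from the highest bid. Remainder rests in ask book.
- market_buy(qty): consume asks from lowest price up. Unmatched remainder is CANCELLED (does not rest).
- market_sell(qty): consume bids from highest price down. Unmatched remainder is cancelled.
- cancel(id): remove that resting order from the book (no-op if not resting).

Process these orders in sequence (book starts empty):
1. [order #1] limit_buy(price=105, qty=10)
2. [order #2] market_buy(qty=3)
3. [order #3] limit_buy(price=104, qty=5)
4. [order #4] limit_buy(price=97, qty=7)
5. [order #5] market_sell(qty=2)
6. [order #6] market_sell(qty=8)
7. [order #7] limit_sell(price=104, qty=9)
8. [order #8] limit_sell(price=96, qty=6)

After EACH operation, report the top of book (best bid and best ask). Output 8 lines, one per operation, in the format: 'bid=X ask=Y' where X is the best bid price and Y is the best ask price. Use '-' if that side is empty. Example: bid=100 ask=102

After op 1 [order #1] limit_buy(price=105, qty=10): fills=none; bids=[#1:10@105] asks=[-]
After op 2 [order #2] market_buy(qty=3): fills=none; bids=[#1:10@105] asks=[-]
After op 3 [order #3] limit_buy(price=104, qty=5): fills=none; bids=[#1:10@105 #3:5@104] asks=[-]
After op 4 [order #4] limit_buy(price=97, qty=7): fills=none; bids=[#1:10@105 #3:5@104 #4:7@97] asks=[-]
After op 5 [order #5] market_sell(qty=2): fills=#1x#5:2@105; bids=[#1:8@105 #3:5@104 #4:7@97] asks=[-]
After op 6 [order #6] market_sell(qty=8): fills=#1x#6:8@105; bids=[#3:5@104 #4:7@97] asks=[-]
After op 7 [order #7] limit_sell(price=104, qty=9): fills=#3x#7:5@104; bids=[#4:7@97] asks=[#7:4@104]
After op 8 [order #8] limit_sell(price=96, qty=6): fills=#4x#8:6@97; bids=[#4:1@97] asks=[#7:4@104]

Answer: bid=105 ask=-
bid=105 ask=-
bid=105 ask=-
bid=105 ask=-
bid=105 ask=-
bid=104 ask=-
bid=97 ask=104
bid=97 ask=104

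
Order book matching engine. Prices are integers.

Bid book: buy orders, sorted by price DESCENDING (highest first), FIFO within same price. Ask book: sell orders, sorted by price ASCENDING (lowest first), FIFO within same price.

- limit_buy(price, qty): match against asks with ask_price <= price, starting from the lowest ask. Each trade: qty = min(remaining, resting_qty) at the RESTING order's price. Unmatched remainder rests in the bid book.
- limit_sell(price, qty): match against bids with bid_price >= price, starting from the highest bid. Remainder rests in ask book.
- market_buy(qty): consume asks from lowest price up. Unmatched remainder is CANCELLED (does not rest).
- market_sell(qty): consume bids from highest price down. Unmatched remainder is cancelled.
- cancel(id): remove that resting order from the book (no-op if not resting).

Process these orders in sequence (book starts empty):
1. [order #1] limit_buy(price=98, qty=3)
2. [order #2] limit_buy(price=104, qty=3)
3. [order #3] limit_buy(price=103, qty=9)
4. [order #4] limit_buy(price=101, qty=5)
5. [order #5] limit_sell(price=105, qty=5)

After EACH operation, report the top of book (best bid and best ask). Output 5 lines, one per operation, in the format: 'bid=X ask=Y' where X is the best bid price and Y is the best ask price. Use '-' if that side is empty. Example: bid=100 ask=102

After op 1 [order #1] limit_buy(price=98, qty=3): fills=none; bids=[#1:3@98] asks=[-]
After op 2 [order #2] limit_buy(price=104, qty=3): fills=none; bids=[#2:3@104 #1:3@98] asks=[-]
After op 3 [order #3] limit_buy(price=103, qty=9): fills=none; bids=[#2:3@104 #3:9@103 #1:3@98] asks=[-]
After op 4 [order #4] limit_buy(price=101, qty=5): fills=none; bids=[#2:3@104 #3:9@103 #4:5@101 #1:3@98] asks=[-]
After op 5 [order #5] limit_sell(price=105, qty=5): fills=none; bids=[#2:3@104 #3:9@103 #4:5@101 #1:3@98] asks=[#5:5@105]

Answer: bid=98 ask=-
bid=104 ask=-
bid=104 ask=-
bid=104 ask=-
bid=104 ask=105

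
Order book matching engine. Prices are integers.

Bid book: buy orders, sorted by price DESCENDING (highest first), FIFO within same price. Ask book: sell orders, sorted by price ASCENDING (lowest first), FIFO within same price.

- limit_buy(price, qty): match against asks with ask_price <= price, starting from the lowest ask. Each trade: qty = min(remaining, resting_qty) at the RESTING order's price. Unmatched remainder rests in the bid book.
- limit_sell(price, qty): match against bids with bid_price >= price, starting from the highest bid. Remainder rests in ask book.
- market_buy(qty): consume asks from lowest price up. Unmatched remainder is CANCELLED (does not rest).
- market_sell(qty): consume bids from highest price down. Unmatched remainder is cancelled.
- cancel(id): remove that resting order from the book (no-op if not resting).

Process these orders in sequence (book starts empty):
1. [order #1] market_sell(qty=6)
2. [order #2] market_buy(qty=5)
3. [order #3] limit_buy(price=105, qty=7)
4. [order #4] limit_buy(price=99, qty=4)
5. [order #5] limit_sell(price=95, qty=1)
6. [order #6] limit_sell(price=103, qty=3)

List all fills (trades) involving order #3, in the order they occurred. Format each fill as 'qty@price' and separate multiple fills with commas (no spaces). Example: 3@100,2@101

Answer: 1@105,3@105

Derivation:
After op 1 [order #1] market_sell(qty=6): fills=none; bids=[-] asks=[-]
After op 2 [order #2] market_buy(qty=5): fills=none; bids=[-] asks=[-]
After op 3 [order #3] limit_buy(price=105, qty=7): fills=none; bids=[#3:7@105] asks=[-]
After op 4 [order #4] limit_buy(price=99, qty=4): fills=none; bids=[#3:7@105 #4:4@99] asks=[-]
After op 5 [order #5] limit_sell(price=95, qty=1): fills=#3x#5:1@105; bids=[#3:6@105 #4:4@99] asks=[-]
After op 6 [order #6] limit_sell(price=103, qty=3): fills=#3x#6:3@105; bids=[#3:3@105 #4:4@99] asks=[-]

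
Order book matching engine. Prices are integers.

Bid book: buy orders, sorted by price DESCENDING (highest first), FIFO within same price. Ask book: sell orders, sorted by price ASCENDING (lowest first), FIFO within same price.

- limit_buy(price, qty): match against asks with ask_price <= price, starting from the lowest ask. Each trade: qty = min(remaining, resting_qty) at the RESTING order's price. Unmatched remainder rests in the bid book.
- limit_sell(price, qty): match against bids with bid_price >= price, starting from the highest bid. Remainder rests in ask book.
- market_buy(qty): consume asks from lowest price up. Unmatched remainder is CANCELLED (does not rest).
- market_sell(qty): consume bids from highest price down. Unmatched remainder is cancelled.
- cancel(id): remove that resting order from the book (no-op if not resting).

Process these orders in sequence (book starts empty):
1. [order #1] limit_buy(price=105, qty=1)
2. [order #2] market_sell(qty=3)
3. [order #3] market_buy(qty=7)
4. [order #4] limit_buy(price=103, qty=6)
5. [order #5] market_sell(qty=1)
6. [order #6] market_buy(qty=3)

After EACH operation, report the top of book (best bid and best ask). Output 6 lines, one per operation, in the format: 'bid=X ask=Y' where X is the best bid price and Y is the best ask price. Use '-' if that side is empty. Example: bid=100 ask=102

After op 1 [order #1] limit_buy(price=105, qty=1): fills=none; bids=[#1:1@105] asks=[-]
After op 2 [order #2] market_sell(qty=3): fills=#1x#2:1@105; bids=[-] asks=[-]
After op 3 [order #3] market_buy(qty=7): fills=none; bids=[-] asks=[-]
After op 4 [order #4] limit_buy(price=103, qty=6): fills=none; bids=[#4:6@103] asks=[-]
After op 5 [order #5] market_sell(qty=1): fills=#4x#5:1@103; bids=[#4:5@103] asks=[-]
After op 6 [order #6] market_buy(qty=3): fills=none; bids=[#4:5@103] asks=[-]

Answer: bid=105 ask=-
bid=- ask=-
bid=- ask=-
bid=103 ask=-
bid=103 ask=-
bid=103 ask=-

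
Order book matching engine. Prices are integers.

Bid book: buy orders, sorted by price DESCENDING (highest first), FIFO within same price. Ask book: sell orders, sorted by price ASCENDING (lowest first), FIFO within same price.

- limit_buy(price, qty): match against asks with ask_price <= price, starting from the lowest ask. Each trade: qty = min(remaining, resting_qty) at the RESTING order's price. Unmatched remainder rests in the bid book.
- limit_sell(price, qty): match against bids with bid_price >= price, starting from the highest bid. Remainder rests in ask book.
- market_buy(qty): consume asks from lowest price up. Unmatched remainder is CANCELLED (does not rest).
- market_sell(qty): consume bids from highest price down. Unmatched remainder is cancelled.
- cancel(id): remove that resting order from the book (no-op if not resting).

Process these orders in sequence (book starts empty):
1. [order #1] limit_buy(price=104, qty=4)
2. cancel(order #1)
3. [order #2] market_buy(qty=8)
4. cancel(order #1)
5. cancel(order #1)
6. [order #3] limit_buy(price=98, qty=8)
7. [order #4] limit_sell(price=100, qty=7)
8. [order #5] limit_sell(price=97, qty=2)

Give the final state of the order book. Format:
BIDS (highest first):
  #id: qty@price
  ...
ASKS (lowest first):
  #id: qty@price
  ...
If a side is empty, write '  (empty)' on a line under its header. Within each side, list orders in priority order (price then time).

Answer: BIDS (highest first):
  #3: 6@98
ASKS (lowest first):
  #4: 7@100

Derivation:
After op 1 [order #1] limit_buy(price=104, qty=4): fills=none; bids=[#1:4@104] asks=[-]
After op 2 cancel(order #1): fills=none; bids=[-] asks=[-]
After op 3 [order #2] market_buy(qty=8): fills=none; bids=[-] asks=[-]
After op 4 cancel(order #1): fills=none; bids=[-] asks=[-]
After op 5 cancel(order #1): fills=none; bids=[-] asks=[-]
After op 6 [order #3] limit_buy(price=98, qty=8): fills=none; bids=[#3:8@98] asks=[-]
After op 7 [order #4] limit_sell(price=100, qty=7): fills=none; bids=[#3:8@98] asks=[#4:7@100]
After op 8 [order #5] limit_sell(price=97, qty=2): fills=#3x#5:2@98; bids=[#3:6@98] asks=[#4:7@100]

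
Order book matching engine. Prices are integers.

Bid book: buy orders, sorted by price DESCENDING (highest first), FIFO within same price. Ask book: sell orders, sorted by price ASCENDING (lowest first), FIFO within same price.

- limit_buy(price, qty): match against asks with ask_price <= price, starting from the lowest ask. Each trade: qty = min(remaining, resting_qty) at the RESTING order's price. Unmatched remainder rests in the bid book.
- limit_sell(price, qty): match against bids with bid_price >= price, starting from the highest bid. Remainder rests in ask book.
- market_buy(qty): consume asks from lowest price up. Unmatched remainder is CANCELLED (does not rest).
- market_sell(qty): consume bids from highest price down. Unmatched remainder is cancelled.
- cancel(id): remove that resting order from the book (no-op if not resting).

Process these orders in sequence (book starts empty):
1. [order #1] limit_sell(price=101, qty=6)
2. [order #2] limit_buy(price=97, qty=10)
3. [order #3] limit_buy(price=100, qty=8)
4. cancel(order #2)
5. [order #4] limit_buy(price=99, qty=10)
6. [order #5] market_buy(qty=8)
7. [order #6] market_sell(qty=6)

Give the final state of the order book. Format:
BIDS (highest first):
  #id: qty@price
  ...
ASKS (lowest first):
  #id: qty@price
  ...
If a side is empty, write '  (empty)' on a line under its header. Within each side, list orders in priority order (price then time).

Answer: BIDS (highest first):
  #3: 2@100
  #4: 10@99
ASKS (lowest first):
  (empty)

Derivation:
After op 1 [order #1] limit_sell(price=101, qty=6): fills=none; bids=[-] asks=[#1:6@101]
After op 2 [order #2] limit_buy(price=97, qty=10): fills=none; bids=[#2:10@97] asks=[#1:6@101]
After op 3 [order #3] limit_buy(price=100, qty=8): fills=none; bids=[#3:8@100 #2:10@97] asks=[#1:6@101]
After op 4 cancel(order #2): fills=none; bids=[#3:8@100] asks=[#1:6@101]
After op 5 [order #4] limit_buy(price=99, qty=10): fills=none; bids=[#3:8@100 #4:10@99] asks=[#1:6@101]
After op 6 [order #5] market_buy(qty=8): fills=#5x#1:6@101; bids=[#3:8@100 #4:10@99] asks=[-]
After op 7 [order #6] market_sell(qty=6): fills=#3x#6:6@100; bids=[#3:2@100 #4:10@99] asks=[-]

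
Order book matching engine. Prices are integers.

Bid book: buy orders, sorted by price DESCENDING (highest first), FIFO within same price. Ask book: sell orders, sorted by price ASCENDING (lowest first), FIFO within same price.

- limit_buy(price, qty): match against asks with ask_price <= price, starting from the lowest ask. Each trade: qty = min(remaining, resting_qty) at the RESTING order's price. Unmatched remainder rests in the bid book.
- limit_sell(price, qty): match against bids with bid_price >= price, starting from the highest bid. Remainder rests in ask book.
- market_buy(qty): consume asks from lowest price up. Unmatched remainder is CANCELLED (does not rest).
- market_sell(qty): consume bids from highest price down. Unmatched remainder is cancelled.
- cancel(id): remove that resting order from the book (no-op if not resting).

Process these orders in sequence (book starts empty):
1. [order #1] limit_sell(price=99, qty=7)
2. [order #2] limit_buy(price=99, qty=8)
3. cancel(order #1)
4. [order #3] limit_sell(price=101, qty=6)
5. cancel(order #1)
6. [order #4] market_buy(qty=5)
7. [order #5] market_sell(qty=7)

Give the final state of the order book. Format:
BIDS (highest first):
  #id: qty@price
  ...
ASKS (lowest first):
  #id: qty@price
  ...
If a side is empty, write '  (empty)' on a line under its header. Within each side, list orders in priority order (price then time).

After op 1 [order #1] limit_sell(price=99, qty=7): fills=none; bids=[-] asks=[#1:7@99]
After op 2 [order #2] limit_buy(price=99, qty=8): fills=#2x#1:7@99; bids=[#2:1@99] asks=[-]
After op 3 cancel(order #1): fills=none; bids=[#2:1@99] asks=[-]
After op 4 [order #3] limit_sell(price=101, qty=6): fills=none; bids=[#2:1@99] asks=[#3:6@101]
After op 5 cancel(order #1): fills=none; bids=[#2:1@99] asks=[#3:6@101]
After op 6 [order #4] market_buy(qty=5): fills=#4x#3:5@101; bids=[#2:1@99] asks=[#3:1@101]
After op 7 [order #5] market_sell(qty=7): fills=#2x#5:1@99; bids=[-] asks=[#3:1@101]

Answer: BIDS (highest first):
  (empty)
ASKS (lowest first):
  #3: 1@101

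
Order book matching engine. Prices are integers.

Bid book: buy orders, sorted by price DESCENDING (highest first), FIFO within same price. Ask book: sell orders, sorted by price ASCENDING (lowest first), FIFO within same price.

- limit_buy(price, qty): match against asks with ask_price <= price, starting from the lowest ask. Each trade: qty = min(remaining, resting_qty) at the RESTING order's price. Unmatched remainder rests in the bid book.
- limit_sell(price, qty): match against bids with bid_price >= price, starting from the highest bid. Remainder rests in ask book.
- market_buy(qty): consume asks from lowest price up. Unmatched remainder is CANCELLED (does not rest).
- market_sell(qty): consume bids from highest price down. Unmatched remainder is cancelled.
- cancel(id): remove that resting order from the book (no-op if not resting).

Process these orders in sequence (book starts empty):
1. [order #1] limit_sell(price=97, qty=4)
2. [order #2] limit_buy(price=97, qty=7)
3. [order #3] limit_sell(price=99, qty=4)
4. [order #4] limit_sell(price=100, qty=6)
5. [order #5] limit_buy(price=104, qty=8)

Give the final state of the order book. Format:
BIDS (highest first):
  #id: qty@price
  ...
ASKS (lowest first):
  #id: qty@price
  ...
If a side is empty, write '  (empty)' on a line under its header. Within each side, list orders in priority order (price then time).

Answer: BIDS (highest first):
  #2: 3@97
ASKS (lowest first):
  #4: 2@100

Derivation:
After op 1 [order #1] limit_sell(price=97, qty=4): fills=none; bids=[-] asks=[#1:4@97]
After op 2 [order #2] limit_buy(price=97, qty=7): fills=#2x#1:4@97; bids=[#2:3@97] asks=[-]
After op 3 [order #3] limit_sell(price=99, qty=4): fills=none; bids=[#2:3@97] asks=[#3:4@99]
After op 4 [order #4] limit_sell(price=100, qty=6): fills=none; bids=[#2:3@97] asks=[#3:4@99 #4:6@100]
After op 5 [order #5] limit_buy(price=104, qty=8): fills=#5x#3:4@99 #5x#4:4@100; bids=[#2:3@97] asks=[#4:2@100]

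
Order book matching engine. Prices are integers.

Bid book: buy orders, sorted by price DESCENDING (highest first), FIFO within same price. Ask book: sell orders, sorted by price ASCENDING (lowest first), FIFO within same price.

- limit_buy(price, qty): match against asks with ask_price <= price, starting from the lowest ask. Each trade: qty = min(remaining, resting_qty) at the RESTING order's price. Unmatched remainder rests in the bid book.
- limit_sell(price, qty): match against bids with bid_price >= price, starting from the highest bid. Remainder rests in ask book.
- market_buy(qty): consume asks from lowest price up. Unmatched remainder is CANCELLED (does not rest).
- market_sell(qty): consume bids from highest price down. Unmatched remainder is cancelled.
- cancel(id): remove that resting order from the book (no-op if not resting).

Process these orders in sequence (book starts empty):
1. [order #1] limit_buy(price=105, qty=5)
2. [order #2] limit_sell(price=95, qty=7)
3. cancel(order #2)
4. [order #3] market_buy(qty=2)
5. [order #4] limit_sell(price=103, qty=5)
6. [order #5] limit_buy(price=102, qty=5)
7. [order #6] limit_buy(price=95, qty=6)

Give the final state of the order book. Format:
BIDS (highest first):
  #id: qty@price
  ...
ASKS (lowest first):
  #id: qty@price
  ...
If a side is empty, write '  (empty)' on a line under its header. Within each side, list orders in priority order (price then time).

Answer: BIDS (highest first):
  #5: 5@102
  #6: 6@95
ASKS (lowest first):
  #4: 5@103

Derivation:
After op 1 [order #1] limit_buy(price=105, qty=5): fills=none; bids=[#1:5@105] asks=[-]
After op 2 [order #2] limit_sell(price=95, qty=7): fills=#1x#2:5@105; bids=[-] asks=[#2:2@95]
After op 3 cancel(order #2): fills=none; bids=[-] asks=[-]
After op 4 [order #3] market_buy(qty=2): fills=none; bids=[-] asks=[-]
After op 5 [order #4] limit_sell(price=103, qty=5): fills=none; bids=[-] asks=[#4:5@103]
After op 6 [order #5] limit_buy(price=102, qty=5): fills=none; bids=[#5:5@102] asks=[#4:5@103]
After op 7 [order #6] limit_buy(price=95, qty=6): fills=none; bids=[#5:5@102 #6:6@95] asks=[#4:5@103]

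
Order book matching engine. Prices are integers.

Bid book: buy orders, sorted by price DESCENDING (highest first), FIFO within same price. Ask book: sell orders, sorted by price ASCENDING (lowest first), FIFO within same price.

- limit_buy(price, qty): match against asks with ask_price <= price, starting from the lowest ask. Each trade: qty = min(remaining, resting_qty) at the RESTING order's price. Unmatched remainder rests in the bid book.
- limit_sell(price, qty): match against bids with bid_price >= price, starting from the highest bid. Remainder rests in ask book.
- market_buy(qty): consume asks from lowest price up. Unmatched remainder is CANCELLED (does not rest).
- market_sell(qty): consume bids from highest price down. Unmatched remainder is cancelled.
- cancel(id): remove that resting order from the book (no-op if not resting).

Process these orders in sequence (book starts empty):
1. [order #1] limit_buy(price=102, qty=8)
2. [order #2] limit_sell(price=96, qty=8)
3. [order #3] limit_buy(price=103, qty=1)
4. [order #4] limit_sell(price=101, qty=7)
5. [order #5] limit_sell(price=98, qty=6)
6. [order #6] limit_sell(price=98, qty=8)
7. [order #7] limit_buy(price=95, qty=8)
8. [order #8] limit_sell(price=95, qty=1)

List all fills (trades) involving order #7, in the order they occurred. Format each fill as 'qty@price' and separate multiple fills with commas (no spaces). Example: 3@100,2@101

Answer: 1@95

Derivation:
After op 1 [order #1] limit_buy(price=102, qty=8): fills=none; bids=[#1:8@102] asks=[-]
After op 2 [order #2] limit_sell(price=96, qty=8): fills=#1x#2:8@102; bids=[-] asks=[-]
After op 3 [order #3] limit_buy(price=103, qty=1): fills=none; bids=[#3:1@103] asks=[-]
After op 4 [order #4] limit_sell(price=101, qty=7): fills=#3x#4:1@103; bids=[-] asks=[#4:6@101]
After op 5 [order #5] limit_sell(price=98, qty=6): fills=none; bids=[-] asks=[#5:6@98 #4:6@101]
After op 6 [order #6] limit_sell(price=98, qty=8): fills=none; bids=[-] asks=[#5:6@98 #6:8@98 #4:6@101]
After op 7 [order #7] limit_buy(price=95, qty=8): fills=none; bids=[#7:8@95] asks=[#5:6@98 #6:8@98 #4:6@101]
After op 8 [order #8] limit_sell(price=95, qty=1): fills=#7x#8:1@95; bids=[#7:7@95] asks=[#5:6@98 #6:8@98 #4:6@101]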